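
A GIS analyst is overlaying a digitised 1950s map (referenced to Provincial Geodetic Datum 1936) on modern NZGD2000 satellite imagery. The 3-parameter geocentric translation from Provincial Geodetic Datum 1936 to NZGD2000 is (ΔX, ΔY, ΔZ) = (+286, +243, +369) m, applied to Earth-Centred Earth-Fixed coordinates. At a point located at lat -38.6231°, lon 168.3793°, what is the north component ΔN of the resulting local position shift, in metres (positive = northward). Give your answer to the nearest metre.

The local north axis is (−sin φ cos λ, −sin φ sin λ, cos φ), giving ΔN = -174.860 + 30.553 + 288.288 = 143.98 m.

ΔN = 144 m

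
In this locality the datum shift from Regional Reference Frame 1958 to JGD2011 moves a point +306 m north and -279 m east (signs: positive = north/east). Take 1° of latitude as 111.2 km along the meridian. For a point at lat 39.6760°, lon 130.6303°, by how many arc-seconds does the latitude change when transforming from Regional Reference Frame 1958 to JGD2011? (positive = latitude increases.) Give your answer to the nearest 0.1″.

Δφ = 9.9″

1° of latitude = 111.2 km, so Δφ = 306.0 / 111200 = 0.0027518° = 9.906″.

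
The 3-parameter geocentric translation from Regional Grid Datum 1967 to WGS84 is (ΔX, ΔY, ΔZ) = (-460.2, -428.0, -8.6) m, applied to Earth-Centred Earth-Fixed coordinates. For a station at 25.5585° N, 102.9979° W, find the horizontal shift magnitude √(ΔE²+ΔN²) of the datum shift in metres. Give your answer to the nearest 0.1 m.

421.9 m

At φ = 25.5585°, λ = -102.9979°: sin φ = 0.431432, cos φ = 0.902145, sin λ = -0.974378, cos λ = -0.224915.
ΔE = −sin λ·ΔX + cos λ·ΔY = −(-0.974378)·(-460.2) + (-0.224915)·(-428.0) = -352.15 m.
ΔN = −sin φ cos λ·ΔX − sin φ sin λ·ΔY + cos φ·ΔZ = −(0.431432)(-0.224915)(-460.2) − (0.431432)(-0.974378)(-428.0) + (0.902145)(-8.6) = -232.34 m.
Horizontal magnitude = √(ΔE² + ΔN²) = √((-352.15)² + (-232.34)²) = 421.88 m.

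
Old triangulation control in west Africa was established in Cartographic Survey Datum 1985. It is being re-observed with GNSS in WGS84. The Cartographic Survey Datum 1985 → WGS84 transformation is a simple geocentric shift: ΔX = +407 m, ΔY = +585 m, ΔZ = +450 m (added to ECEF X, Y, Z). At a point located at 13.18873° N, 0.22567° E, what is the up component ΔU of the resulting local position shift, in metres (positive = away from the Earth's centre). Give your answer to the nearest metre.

ΔU = 501 m

The local up (radial) axis is (cos φ cos λ, cos φ sin λ, sin φ), giving ΔU = 396.262 + 2.243 + 102.672 = 501.18 m.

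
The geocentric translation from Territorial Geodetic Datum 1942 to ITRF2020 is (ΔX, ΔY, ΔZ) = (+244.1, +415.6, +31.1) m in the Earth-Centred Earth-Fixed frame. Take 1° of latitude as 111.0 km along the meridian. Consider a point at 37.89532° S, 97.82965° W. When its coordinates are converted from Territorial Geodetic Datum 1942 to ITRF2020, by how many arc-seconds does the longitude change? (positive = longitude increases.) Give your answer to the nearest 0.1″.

sin φ = -0.614221, cos φ = 0.789134, sin λ = -0.990677, cos λ = -0.136228.
East component: ΔE = −sin λ·ΔX + cos λ·ΔY = −(-0.990677)(244.1) + (-0.136228)(415.6) = 185.21 m.
1° of latitude spans 111000 m; at latitude φ, 1° of longitude spans that × cos φ = 87593.9 m, so Δλ = 185.21 / 87593.9 × 3600 = 7.612″.

Δλ = 7.6″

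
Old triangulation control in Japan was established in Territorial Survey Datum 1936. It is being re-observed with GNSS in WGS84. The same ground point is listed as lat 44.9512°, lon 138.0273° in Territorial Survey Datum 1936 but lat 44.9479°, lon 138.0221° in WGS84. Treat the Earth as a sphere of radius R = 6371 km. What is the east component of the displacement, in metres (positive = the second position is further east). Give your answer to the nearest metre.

Δφ = 44.9479° − 44.9512° = -0.0033°; Δλ = 138.0221° − 138.0273° = -0.0052°.
1° along a meridian = πR/180 = 111195 m.
ΔN = Δφ × 111195 = -366.9 m; ΔE = Δλ × 111195 × cos(44.9512°) = -0.0052 × 111195 × 0.707709 = -409.2 m.

ΔE = -409 m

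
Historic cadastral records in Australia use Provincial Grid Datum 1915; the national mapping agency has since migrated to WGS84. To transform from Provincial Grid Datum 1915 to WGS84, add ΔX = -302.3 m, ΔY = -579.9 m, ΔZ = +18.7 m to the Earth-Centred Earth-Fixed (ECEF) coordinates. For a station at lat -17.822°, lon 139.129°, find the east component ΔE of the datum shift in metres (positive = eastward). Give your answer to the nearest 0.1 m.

At φ = -17.822°, λ = 139.129°: sin φ = -0.306061, cos φ = 0.952012, sin λ = 0.654358, cos λ = -0.756185.
ΔE = −sin λ·ΔX + cos λ·ΔY = −(0.654358)·(-302.3) + (-0.756185)·(-579.9) = 636.32 m.

ΔE = 636.3 m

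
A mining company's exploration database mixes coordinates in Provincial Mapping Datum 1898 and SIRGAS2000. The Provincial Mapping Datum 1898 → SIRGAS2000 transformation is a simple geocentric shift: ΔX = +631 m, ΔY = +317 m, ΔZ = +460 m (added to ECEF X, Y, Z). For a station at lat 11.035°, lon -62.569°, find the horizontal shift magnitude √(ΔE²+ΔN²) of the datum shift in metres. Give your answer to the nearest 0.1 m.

837.1 m

At φ = 11.035°, λ = -62.569°: sin φ = 0.191409, cos φ = 0.981510, sin λ = -0.887566, cos λ = 0.460680.
ΔE = −sin λ·ΔX + cos λ·ΔY = −(-0.887566)·(631) + (0.460680)·(317) = 706.09 m.
ΔN = −sin φ cos λ·ΔX − sin φ sin λ·ΔY + cos φ·ΔZ = −(0.191409)(0.460680)(631) − (0.191409)(-0.887566)(317) + (0.981510)(460) = 449.71 m.
Horizontal magnitude = √(ΔE² + ΔN²) = √(706.09² + 449.71²) = 837.14 m.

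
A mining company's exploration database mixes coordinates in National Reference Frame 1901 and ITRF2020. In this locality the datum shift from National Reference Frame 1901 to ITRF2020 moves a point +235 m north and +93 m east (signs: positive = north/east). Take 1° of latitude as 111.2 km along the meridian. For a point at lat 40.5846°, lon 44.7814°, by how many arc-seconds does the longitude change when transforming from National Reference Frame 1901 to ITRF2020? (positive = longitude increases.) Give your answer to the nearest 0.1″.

At latitude 40.5846°, cos φ = 0.759446.
1° of longitude at this latitude = 111.2 × cos φ = 84.45 km, so Δλ = 93.0 / 84450.4 = 0.0011012° = 3.964″.

Δλ = 4.0″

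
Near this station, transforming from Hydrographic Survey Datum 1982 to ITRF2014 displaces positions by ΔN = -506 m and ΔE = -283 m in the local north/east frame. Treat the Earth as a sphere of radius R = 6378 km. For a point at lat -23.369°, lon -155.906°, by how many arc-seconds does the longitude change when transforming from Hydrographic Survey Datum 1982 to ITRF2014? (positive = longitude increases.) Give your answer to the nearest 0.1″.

At latitude -23.369°, cos φ = 0.917969.
One radian of longitude at latitude φ spans R cos φ, so Δλ = ΔE / (R cos φ) = -283.0 / (6378000 × 0.917969) = -4.8336e-05 rad = -9.970″.

Δλ = -10.0″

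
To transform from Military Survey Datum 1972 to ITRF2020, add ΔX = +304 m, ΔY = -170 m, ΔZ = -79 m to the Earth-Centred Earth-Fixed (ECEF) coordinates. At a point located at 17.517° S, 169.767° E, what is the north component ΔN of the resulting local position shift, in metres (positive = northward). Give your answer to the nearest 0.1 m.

The local north axis is (−sin φ cos λ, −sin φ sin λ, cos φ), giving ΔN = -90.045 − 9.090 − 75.337 = -174.47 m.

ΔN = -174.5 m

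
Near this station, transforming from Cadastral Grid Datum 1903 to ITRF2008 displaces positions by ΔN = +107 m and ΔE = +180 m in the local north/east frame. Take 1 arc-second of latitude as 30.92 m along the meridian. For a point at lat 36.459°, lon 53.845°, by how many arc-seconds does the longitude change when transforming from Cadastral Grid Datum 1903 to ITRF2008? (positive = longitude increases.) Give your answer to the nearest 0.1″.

Δλ = 7.2″

At latitude 36.459°, cos φ = 0.804282.
1″ of longitude at this latitude = 30.92 × cos φ = 24.8684 m, so Δλ = 180.0 / 24.8684 = 7.238″.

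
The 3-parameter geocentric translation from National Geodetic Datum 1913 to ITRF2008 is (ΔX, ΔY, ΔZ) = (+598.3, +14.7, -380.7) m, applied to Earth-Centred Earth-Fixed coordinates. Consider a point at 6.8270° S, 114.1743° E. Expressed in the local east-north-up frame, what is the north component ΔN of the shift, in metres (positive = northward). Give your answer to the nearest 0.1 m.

The local north axis is (−sin φ cos λ, −sin φ sin λ, cos φ), giving ΔN = -29.125 + 1.594 − 378.001 = -405.53 m.

ΔN = -405.5 m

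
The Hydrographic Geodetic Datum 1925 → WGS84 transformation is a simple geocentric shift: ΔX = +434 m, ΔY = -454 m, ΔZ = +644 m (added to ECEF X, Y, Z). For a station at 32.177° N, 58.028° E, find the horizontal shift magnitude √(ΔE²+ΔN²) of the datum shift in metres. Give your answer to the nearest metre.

874 m

The local east axis at (φ, λ) is (−sin λ, cos λ, 0), so ΔE = −sin(58.028°)·434 + cos(58.028°)·(-454) = -608.56 m.
The local north axis is (−sin φ cos λ, −sin φ sin λ, cos φ), giving ΔN = -122.380 + 205.097 + 545.086 = 627.80 m.
Horizontal magnitude = √(ΔE² + ΔN²) = √((-608.56)² + 627.80²) = 874.35 m.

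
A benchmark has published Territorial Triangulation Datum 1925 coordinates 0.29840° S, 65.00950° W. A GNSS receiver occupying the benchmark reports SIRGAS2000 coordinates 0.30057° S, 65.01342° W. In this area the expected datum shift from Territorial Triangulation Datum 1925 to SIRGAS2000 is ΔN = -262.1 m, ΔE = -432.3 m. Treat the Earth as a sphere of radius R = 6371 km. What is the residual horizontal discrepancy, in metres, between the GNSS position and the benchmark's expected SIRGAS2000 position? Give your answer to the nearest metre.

21 m

Observed coordinate differences: Δφ = -0.00217°, Δλ = -0.00392°.
Converting to metres (1° lat = 111195 m, cos φ = 0.999986): observed ΔN = -241.3 m, observed ΔE = -435.9 m.
Subtracting the expected shift leaves a residual of -241.3 − (-262.1) = 20.8 m north and -435.9 − (-432.3) = -3.6 m east.
Residual distance = √(20.8² + (-3.6)²) = 21.1 m.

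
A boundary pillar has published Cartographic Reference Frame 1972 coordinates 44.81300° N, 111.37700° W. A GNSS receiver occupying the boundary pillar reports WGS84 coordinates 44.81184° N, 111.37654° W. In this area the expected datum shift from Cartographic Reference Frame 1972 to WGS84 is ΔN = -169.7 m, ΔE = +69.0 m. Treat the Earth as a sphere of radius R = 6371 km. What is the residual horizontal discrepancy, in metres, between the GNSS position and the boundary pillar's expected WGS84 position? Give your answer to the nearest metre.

Observed coordinate differences: Δφ = -0.00116°, Δλ = +0.00046°.
Converting to metres (1° lat = 111195 m, cos φ = 0.709411): observed ΔN = -129.0 m, observed ΔE = 36.3 m.
Subtracting the expected shift leaves a residual of -129.0 − (-169.7) = 40.7 m north and 36.3 − (69.0) = -32.7 m east.
Residual distance = √(40.7² + (-32.7)²) = 52.2 m.

52 m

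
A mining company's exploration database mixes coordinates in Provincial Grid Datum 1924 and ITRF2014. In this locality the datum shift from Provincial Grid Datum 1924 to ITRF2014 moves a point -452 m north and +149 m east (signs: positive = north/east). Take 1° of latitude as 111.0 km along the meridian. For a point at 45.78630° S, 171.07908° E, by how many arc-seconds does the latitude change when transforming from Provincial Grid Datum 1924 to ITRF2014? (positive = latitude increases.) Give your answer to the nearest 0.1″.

Δφ = -14.7″

1° of latitude = 111.0 km, so Δφ = -452.0 / 111000 = -0.0040721° = -14.659″.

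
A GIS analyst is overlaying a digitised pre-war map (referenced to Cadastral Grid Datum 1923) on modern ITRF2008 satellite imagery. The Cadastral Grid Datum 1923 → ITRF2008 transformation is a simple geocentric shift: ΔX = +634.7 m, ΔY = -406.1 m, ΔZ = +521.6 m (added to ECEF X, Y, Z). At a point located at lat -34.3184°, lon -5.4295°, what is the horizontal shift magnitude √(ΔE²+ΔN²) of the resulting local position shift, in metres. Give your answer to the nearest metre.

At φ = -34.3184°, λ = -5.4295°: sin φ = -0.563791, cos φ = 0.825917, sin λ = -0.094621, cos λ = 0.995513.
ΔE = −sin λ·ΔX + cos λ·ΔY = −(-0.094621)·(634.7) + (0.995513)·(-406.1) = -344.22 m.
ΔN = −sin φ cos λ·ΔX − sin φ sin λ·ΔY + cos φ·ΔZ = −(-0.563791)(0.995513)(634.7) − (-0.563791)(-0.094621)(-406.1) + (0.825917)(521.6) = 808.70 m.
Horizontal magnitude = √(ΔE² + ΔN²) = √((-344.22)² + 808.70²) = 878.91 m.

879 m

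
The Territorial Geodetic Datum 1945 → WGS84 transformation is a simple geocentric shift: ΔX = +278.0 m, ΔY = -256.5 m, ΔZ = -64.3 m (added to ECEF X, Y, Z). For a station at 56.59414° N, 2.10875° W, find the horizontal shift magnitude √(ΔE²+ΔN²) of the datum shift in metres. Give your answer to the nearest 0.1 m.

369.2 m

At φ = 56.59414°, λ = -2.10875°: sin φ = 0.834792, cos φ = 0.550566, sin λ = -0.036796, cos λ = 0.999323.
ΔE = −sin λ·ΔX + cos λ·ΔY = −(-0.036796)·(278.0) + (0.999323)·(-256.5) = -246.10 m.
ΔN = −sin φ cos λ·ΔX − sin φ sin λ·ΔY + cos φ·ΔZ = −(0.834792)(0.999323)(278.0) − (0.834792)(-0.036796)(-256.5) + (0.550566)(-64.3) = -275.20 m.
Horizontal magnitude = √(ΔE² + ΔN²) = √((-246.10)² + (-275.20)²) = 369.18 m.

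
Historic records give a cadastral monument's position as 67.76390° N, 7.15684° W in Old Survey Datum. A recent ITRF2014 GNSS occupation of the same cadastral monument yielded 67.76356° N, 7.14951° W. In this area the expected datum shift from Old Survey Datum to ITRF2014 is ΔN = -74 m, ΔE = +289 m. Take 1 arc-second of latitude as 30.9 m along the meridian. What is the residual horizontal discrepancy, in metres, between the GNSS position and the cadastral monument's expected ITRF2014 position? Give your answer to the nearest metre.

41 m

Observed coordinate differences: Δφ = -0.00034°, Δλ = +0.00733°.
Converting to metres (1° lat = 111240 m, cos φ = 0.378424): observed ΔN = -37.8 m, observed ΔE = 308.6 m.
Subtracting the expected shift leaves a residual of -37.8 − (-74) = 36.2 m north and 308.6 − (289) = 19.6 m east.
Residual distance = √(36.2² + 19.6²) = 41.1 m.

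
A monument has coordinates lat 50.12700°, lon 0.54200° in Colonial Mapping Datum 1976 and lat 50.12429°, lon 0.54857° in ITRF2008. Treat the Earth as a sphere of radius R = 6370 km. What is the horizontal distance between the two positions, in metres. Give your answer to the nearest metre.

557 m

Δφ = 50.12429° − 50.12700° = -0.00271°; Δλ = 0.54857° − 0.54200° = +0.00657°.
1° along a meridian = πR/180 = 111177 m.
ΔN = Δφ × 111177 = -301.3 m; ΔE = Δλ × 111177 × cos(50.12700°) = +0.00657 × 111177 × 0.641088 = 468.3 m.
Distance = √(ΔE² + ΔN²) = √(468.3² + (-301.3)²) = 556.8 m.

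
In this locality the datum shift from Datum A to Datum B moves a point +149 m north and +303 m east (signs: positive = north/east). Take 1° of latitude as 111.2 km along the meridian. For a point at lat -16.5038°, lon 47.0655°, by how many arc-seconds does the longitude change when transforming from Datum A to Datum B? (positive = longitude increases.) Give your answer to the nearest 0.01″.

At latitude -16.5038°, cos φ = 0.958801.
1° of longitude at this latitude = 111.2 × cos φ = 106.62 km, so Δλ = 303.0 / 106618.7 = 0.0028419° = 10.231″.

Δλ = 10.23″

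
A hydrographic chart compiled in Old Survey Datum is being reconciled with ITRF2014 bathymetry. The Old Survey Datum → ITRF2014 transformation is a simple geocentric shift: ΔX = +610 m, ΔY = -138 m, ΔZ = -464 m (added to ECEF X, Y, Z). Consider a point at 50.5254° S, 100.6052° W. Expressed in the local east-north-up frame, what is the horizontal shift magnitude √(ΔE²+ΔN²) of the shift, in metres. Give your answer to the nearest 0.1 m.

The local east axis at (φ, λ) is (−sin λ, cos λ, 0), so ΔE = −sin(-100.6052°)·610 + cos(-100.6052°)·(-138) = 624.98 m.
The local north axis is (−sin φ cos λ, −sin φ sin λ, cos φ), giving ΔN = -86.658 + 104.704 − 294.982 = -276.94 m.
Horizontal magnitude = √(ΔE² + ΔN²) = √(624.98² + (-276.94)²) = 683.59 m.

683.6 m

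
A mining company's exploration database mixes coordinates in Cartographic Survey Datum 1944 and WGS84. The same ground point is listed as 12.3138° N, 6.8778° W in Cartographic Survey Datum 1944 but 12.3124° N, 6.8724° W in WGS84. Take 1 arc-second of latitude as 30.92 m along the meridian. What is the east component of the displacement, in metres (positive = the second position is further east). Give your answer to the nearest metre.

ΔE = 587 m

Δφ = 12.3124° − 12.3138° = -0.0014°; Δλ = -6.8724° − -6.8778° = +0.0054°.
1° of latitude = 3600 × 30.92 = 111312 m.
ΔN = Δφ × 111312 = -155.8 m; ΔE = Δλ × 111312 × cos(12.3138°) = +0.0054 × 111312 × 0.976994 = 587.3 m.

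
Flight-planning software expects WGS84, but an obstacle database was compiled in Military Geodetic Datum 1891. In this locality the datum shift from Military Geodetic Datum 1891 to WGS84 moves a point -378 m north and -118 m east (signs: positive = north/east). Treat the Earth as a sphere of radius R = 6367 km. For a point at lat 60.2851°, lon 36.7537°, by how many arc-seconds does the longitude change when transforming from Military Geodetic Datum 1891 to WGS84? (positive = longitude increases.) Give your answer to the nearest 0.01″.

At latitude 60.2851°, cos φ = 0.495685.
One radian of longitude at latitude φ spans R cos φ, so Δλ = ΔE / (R cos φ) = -118.0 / (6367000 × 0.495685) = -3.7389e-05 rad = -7.712″.

Δλ = -7.71″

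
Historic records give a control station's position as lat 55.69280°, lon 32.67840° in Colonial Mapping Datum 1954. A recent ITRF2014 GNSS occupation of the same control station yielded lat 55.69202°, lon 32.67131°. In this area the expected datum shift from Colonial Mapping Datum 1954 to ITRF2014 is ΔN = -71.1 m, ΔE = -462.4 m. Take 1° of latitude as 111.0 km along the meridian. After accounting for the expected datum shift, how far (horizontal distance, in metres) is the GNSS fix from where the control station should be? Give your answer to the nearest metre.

24 m

Observed coordinate differences: Δφ = -0.00078°, Δλ = -0.00709°.
Converting to metres (1° lat = 111000 m, cos φ = 0.563630): observed ΔN = -86.6 m, observed ΔE = -443.6 m.
Subtracting the expected shift leaves a residual of -86.6 − (-71.1) = -15.5 m north and -443.6 − (-462.4) = 18.8 m east.
Residual distance = √((-15.5)² + 18.8²) = 24.4 m.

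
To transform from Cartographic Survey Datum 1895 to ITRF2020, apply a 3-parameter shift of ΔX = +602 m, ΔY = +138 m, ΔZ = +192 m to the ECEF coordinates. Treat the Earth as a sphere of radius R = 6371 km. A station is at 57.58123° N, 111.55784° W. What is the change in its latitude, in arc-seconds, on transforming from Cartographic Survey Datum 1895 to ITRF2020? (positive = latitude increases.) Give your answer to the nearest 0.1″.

sin φ = 0.844152, cos φ = 0.536103, sin λ = -0.930047, cos λ = -0.367440.
North component: ΔN = −sin φ cos λ·ΔX − sin φ sin λ·ΔY + cos φ·ΔZ = −(0.844152)(-0.367440)(602) − (0.844152)(-0.930047)(138) + (0.536103)(192) = 398.00 m.
1° of latitude spans πR/180 = 111195 m, so Δφ = 398.00 / 111195 × 3600 = 12.886″.

Δφ = 12.9″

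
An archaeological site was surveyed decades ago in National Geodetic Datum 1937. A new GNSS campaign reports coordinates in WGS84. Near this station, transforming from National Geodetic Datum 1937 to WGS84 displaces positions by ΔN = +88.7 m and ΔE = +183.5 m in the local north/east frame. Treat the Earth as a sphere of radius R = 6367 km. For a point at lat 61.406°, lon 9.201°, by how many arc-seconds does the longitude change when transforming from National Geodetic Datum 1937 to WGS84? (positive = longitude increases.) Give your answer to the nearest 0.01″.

Δλ = 12.42″

At latitude 61.406°, cos φ = 0.478600.
One radian of longitude at latitude φ spans R cos φ, so Δλ = ΔE / (R cos φ) = 183.5 / (6367000 × 0.478600) = 6.0218e-05 rad = 12.421″.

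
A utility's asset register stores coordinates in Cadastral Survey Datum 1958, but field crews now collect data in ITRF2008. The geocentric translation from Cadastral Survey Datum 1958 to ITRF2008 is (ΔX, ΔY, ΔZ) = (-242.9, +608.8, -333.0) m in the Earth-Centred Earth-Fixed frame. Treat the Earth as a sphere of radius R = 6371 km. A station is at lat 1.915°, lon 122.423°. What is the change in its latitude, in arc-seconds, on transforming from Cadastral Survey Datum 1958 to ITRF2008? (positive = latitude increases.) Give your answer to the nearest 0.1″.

Δφ = -11.5″

sin φ = 0.033417, cos φ = 0.999442, sin λ = 0.844113, cos λ = -0.536166.
North component: ΔN = −sin φ cos λ·ΔX − sin φ sin λ·ΔY + cos φ·ΔZ = −(0.033417)(-0.536166)(-242.9) − (0.033417)(0.844113)(608.8) + (0.999442)(-333.0) = -354.34 m.
1° of latitude spans πR/180 = 111195 m, so Δφ = -354.34 / 111195 × 3600 = -11.472″.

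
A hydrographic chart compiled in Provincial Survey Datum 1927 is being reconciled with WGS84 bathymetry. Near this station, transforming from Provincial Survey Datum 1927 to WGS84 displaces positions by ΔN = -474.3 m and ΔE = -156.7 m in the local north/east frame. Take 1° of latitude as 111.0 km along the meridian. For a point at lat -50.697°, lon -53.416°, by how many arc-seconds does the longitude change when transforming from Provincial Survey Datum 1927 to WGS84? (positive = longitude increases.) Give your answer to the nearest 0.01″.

At latitude -50.697°, cos φ = 0.633421.
1° of longitude at this latitude = 111.0 × cos φ = 70.31 km, so Δλ = -156.7 / 70309.8 = -0.0022287° = -8.023″.

Δλ = -8.02″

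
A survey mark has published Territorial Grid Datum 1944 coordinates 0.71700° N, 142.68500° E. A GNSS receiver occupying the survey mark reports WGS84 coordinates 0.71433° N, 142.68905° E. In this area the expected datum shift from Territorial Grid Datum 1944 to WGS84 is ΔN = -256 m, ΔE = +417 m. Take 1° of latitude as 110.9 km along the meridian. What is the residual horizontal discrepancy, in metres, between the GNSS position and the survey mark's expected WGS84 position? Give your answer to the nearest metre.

Observed coordinate differences: Δφ = -0.00267°, Δλ = +0.00405°.
Converting to metres (1° lat = 110900 m, cos φ = 0.999922): observed ΔN = -296.1 m, observed ΔE = 449.1 m.
Subtracting the expected shift leaves a residual of -296.1 − (-256) = -40.1 m north and 449.1 − (417) = 32.1 m east.
Residual distance = √((-40.1)² + 32.1²) = 51.4 m.

51 m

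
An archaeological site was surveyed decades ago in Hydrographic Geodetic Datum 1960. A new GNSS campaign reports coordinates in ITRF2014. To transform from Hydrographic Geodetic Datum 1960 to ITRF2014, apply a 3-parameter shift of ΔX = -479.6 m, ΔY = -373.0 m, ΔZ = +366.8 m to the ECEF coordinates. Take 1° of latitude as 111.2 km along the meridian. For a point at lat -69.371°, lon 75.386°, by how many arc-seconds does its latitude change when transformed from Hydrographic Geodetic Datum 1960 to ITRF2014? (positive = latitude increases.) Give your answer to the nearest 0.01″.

Δφ = -10.42″

sin φ = -0.935881, cos φ = 0.352315, sin λ = 0.967648, cos λ = 0.252306.
North component: ΔN = −sin φ cos λ·ΔX − sin φ sin λ·ΔY + cos φ·ΔZ = −(-0.935881)(0.252306)(-479.6) − (-0.935881)(0.967648)(-373.0) + (0.352315)(366.8) = -321.81 m.
1° of latitude spans 111200 m, so Δφ = -321.81 / 111200 × 3600 = -10.418″.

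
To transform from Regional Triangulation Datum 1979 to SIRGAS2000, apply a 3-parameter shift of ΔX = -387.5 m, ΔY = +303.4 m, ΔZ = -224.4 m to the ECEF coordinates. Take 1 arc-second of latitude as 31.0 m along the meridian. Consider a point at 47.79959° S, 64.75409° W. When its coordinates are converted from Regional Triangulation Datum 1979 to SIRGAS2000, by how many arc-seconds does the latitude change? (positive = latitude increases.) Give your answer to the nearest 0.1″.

sin φ = -0.740800, cos φ = 0.671726, sin λ = -0.904486, cos λ = 0.426504.
North component: ΔN = −sin φ cos λ·ΔX − sin φ sin λ·ΔY + cos φ·ΔZ = −(-0.740800)(0.426504)(-387.5) − (-0.740800)(-0.904486)(303.4) + (0.671726)(-224.4) = -476.46 m.
1° of latitude spans 3600 × 31.00 = 111600 m, so Δφ = -476.46 / 111600 × 3600 = -15.370″.

Δφ = -15.4″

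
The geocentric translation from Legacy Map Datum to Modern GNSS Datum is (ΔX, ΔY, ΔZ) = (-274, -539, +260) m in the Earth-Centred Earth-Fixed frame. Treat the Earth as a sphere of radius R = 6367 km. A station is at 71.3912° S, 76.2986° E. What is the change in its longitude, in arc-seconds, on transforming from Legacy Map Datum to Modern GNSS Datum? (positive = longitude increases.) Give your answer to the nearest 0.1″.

Δλ = 14.1″

sin φ = -0.947719, cos φ = 0.319105, sin λ = 0.971543, cos λ = 0.236862.
East component: ΔE = −sin λ·ΔX + cos λ·ΔY = −(0.971543)(-274) + (0.236862)(-539) = 138.53 m.
1° of latitude spans πR/180 = 111125 m; at latitude φ, 1° of longitude spans that × cos φ = 35460.6 m, so Δλ = 138.53 / 35460.6 × 3600 = 14.064″.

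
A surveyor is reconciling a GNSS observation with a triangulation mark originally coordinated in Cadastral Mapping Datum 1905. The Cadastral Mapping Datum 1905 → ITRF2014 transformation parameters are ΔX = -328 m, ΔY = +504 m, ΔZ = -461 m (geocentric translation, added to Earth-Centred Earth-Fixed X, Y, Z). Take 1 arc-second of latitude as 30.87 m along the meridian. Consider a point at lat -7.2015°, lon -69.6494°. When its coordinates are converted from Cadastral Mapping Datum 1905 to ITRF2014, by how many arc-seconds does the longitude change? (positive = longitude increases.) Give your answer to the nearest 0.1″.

sin φ = -0.125359, cos φ = 0.992111, sin λ = -0.937582, cos λ = 0.347764.
East component: ΔE = −sin λ·ΔX + cos λ·ΔY = −(-0.937582)(-328) + (0.347764)(504) = -132.25 m.
1° of latitude spans 3600 × 30.87 = 111132 m; at latitude φ, 1° of longitude spans that × cos φ = 110255.3 m, so Δλ = -132.25 / 110255.3 × 3600 = -4.318″.

Δλ = -4.3″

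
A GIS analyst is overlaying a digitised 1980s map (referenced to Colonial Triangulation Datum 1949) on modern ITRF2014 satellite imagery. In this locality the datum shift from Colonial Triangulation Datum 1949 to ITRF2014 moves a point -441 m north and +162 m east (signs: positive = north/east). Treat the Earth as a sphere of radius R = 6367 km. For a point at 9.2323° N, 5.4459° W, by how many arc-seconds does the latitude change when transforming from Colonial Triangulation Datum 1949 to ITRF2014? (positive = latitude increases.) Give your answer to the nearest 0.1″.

Δφ = -14.3″

On a sphere of radius R, 1 rad of latitude = R, so Δφ = ΔN / R = -441.0 / 6367000 = -6.9263e-05 rad = -14.287″.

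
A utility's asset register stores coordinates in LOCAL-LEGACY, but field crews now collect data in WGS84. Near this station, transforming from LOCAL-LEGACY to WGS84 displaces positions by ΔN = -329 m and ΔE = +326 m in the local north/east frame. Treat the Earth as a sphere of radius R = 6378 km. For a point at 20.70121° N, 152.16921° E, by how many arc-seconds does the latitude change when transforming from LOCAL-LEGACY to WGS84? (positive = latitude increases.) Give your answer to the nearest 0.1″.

On a sphere of radius R, 1 rad of latitude = R, so Δφ = ΔN / R = -329.0 / 6378000 = -5.1584e-05 rad = -10.640″.

Δφ = -10.6″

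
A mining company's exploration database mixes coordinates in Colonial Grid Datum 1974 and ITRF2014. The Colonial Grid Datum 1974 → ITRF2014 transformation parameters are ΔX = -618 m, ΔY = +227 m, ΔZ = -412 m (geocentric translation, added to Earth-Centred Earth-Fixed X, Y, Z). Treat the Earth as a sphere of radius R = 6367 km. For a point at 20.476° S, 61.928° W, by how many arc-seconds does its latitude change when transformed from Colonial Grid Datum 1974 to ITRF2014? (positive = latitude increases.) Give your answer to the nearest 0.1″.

Δφ = -18.1″

sin φ = -0.349815, cos φ = 0.936819, sin λ = -0.882357, cos λ = 0.470581.
North component: ΔN = −sin φ cos λ·ΔX − sin φ sin λ·ΔY + cos φ·ΔZ = −(-0.349815)(0.470581)(-618) − (-0.349815)(-0.882357)(227) + (0.936819)(-412) = -557.77 m.
1° of latitude spans πR/180 = 111125 m, so Δφ = -557.77 / 111125 × 3600 = -18.069″.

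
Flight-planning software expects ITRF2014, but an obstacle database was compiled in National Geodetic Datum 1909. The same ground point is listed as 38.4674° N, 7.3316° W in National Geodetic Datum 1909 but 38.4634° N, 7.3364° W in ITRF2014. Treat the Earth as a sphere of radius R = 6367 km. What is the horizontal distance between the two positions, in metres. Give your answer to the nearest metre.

Δφ = 38.4634° − 38.4674° = -0.0040°; Δλ = -7.3364° − -7.3316° = -0.0048°.
1° along a meridian = πR/180 = 111125 m.
ΔN = Δφ × 111125 = -444.5 m; ΔE = Δλ × 111125 × cos(38.4674°) = -0.0048 × 111125 × 0.782962 = -417.6 m.
Distance = √(ΔE² + ΔN²) = √((-417.6)² + (-444.5)²) = 609.9 m.

610 m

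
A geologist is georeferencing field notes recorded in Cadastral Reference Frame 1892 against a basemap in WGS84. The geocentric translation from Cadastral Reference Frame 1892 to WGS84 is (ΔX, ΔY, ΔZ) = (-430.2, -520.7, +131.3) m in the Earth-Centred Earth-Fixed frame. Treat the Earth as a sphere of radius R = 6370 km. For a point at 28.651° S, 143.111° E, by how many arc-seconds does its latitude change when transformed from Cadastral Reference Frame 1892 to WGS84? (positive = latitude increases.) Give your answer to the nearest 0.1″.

sin φ = -0.479473, cos φ = 0.877557, sin λ = 0.600267, cos λ = -0.799800.
North component: ΔN = −sin φ cos λ·ΔX − sin φ sin λ·ΔY + cos φ·ΔZ = −(-0.479473)(-0.799800)(-430.2) − (-0.479473)(0.600267)(-520.7) + (0.877557)(131.3) = 130.33 m.
1° of latitude spans πR/180 = 111177 m, so Δφ = 130.33 / 111177 × 3600 = 4.220″.

Δφ = 4.2″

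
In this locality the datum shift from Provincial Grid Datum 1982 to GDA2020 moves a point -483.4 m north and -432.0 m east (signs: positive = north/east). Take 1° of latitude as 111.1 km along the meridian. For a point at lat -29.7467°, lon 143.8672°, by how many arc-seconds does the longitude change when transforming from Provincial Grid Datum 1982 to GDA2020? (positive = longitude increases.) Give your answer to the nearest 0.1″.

Δλ = -16.1″

At latitude -29.7467°, cos φ = 0.868227.
1° of longitude at this latitude = 111.1 × cos φ = 96.46 km, so Δλ = -432.0 / 96460.1 = -0.0044785° = -16.123″.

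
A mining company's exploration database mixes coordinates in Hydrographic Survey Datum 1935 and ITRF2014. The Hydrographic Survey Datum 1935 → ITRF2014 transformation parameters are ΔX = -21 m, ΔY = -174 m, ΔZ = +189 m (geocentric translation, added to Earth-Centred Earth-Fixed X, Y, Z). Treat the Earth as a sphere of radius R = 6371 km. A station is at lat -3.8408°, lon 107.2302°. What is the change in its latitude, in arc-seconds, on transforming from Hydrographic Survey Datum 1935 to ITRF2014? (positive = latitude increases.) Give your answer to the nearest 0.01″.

sin φ = -0.066984, cos φ = 0.997754, sin λ = 0.955122, cos λ = -0.296212.
North component: ΔN = −sin φ cos λ·ΔX − sin φ sin λ·ΔY + cos φ·ΔZ = −(-0.066984)(-0.296212)(-21) − (-0.066984)(0.955122)(-174) + (0.997754)(189) = 177.86 m.
1° of latitude spans πR/180 = 111195 m, so Δφ = 177.86 / 111195 × 3600 = 5.758″.

Δφ = 5.76″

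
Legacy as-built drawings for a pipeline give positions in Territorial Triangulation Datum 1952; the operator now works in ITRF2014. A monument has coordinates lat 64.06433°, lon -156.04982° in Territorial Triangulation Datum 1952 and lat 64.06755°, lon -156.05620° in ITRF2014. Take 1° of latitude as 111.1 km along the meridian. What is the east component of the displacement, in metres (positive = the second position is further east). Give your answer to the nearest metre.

ΔE = -310 m

Δφ = 64.06755° − 64.06433° = +0.00322°; Δλ = -156.05620° − -156.04982° = -0.00638°.
ΔN = Δφ × 111100 = 357.7 m; ΔE = Δλ × 111100 × cos(64.06433°) = -0.00638 × 111100 × 0.437362 = -310.0 m.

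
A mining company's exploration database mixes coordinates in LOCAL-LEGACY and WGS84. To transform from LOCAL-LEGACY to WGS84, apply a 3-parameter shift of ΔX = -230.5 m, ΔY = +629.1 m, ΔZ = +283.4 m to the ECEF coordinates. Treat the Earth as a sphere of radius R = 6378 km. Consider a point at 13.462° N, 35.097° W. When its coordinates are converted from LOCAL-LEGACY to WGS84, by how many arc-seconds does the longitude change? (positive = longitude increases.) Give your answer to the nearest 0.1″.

sin φ = 0.232800, cos φ = 0.972525, sin λ = -0.574962, cos λ = 0.818180.
East component: ΔE = −sin λ·ΔX + cos λ·ΔY = −(-0.574962)(-230.5) + (0.818180)(629.1) = 382.19 m.
1° of latitude spans πR/180 = 111317 m; at latitude φ, 1° of longitude spans that × cos φ = 108258.6 m, so Δλ = 382.19 / 108258.6 × 3600 = 12.709″.

Δλ = 12.7″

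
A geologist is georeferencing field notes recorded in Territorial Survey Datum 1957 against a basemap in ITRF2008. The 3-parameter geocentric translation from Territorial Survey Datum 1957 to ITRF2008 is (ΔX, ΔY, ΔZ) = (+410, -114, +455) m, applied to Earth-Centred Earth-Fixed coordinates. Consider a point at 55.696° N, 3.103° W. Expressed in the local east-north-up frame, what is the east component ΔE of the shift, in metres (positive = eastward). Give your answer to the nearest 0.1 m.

ΔE = -91.6 m

At φ = 55.696°, λ = -3.103°: sin φ = 0.826059, cos φ = 0.563584, sin λ = -0.054131, cos λ = 0.998534.
ΔE = −sin λ·ΔX + cos λ·ΔY = −(-0.054131)·(410) + (0.998534)·(-114) = -91.64 m.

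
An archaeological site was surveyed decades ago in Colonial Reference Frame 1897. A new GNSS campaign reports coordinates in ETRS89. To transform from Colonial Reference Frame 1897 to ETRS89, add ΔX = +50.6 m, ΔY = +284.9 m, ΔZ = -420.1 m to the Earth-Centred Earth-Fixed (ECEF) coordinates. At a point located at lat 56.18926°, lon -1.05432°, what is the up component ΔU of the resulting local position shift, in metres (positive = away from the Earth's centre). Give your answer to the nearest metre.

The local up (radial) axis is (cos φ cos λ, cos φ sin λ, sin φ), giving ΔU = 28.152 − 2.917 − 349.053 = -323.82 m.

ΔU = -324 m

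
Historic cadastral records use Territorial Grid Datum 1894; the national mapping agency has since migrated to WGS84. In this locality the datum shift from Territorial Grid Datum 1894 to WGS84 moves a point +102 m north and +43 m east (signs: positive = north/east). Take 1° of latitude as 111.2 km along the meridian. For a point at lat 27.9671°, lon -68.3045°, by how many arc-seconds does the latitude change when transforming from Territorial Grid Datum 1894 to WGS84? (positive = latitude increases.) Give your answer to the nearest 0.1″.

Δφ = 3.3″

1° of latitude = 111.2 km, so Δφ = 102.0 / 111200 = 0.0009173° = 3.302″.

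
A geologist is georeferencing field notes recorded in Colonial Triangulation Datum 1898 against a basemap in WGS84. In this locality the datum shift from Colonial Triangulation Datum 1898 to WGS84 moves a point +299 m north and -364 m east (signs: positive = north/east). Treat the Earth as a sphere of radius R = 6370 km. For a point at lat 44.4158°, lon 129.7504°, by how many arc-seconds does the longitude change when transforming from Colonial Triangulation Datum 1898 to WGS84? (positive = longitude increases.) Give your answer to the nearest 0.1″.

At latitude 44.4158°, cos φ = 0.714280.
One radian of longitude at latitude φ spans R cos φ, so Δλ = ΔE / (R cos φ) = -364.0 / (6370000 × 0.714280) = -8.0001e-05 rad = -16.501″.

Δλ = -16.5″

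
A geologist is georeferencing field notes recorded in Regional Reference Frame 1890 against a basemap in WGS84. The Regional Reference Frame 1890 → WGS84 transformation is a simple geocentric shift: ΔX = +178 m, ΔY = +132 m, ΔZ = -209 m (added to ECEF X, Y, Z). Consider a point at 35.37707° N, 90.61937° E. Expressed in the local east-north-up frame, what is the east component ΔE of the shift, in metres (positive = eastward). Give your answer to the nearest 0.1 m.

At φ = 35.37707°, λ = 90.61937°: sin φ = 0.578955, cos φ = 0.815360, sin λ = 0.999942, cos λ = -0.010810.
ΔE = −sin λ·ΔX + cos λ·ΔY = −(0.999942)·(178) + (-0.010810)·(132) = -179.42 m.

ΔE = -179.4 m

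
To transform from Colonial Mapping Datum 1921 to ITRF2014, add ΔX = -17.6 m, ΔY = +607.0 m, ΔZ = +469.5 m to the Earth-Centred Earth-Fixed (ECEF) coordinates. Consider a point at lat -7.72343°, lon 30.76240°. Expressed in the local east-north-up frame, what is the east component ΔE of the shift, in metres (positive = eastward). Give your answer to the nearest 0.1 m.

At φ = -7.72343°, λ = 30.76240°: sin φ = -0.134391, cos φ = 0.990928, sin λ = 0.511479, cos λ = 0.859296.
ΔE = −sin λ·ΔX + cos λ·ΔY = −(0.511479)·(-17.6) + (0.859296)·(607.0) = 530.59 m.

ΔE = 530.6 m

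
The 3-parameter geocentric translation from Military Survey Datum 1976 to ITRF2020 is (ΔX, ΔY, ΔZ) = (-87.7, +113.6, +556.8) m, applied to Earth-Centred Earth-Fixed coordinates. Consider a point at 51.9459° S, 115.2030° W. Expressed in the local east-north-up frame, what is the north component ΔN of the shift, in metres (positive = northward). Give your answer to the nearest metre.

ΔN = 292 m

The local north axis is (−sin φ cos λ, −sin φ sin λ, cos φ), giving ΔN = 29.407 − 80.937 + 343.214 = 291.68 m.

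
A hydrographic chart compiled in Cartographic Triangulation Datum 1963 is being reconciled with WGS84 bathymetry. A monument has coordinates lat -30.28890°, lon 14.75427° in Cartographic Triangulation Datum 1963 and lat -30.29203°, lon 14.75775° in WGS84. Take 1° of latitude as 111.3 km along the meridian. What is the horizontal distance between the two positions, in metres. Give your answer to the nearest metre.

Δφ = -30.29203° − -30.28890° = -0.00313°; Δλ = 14.75775° − 14.75427° = +0.00348°.
ΔN = Δφ × 111300 = -348.4 m; ΔE = Δλ × 111300 × cos(-30.28890°) = +0.00348 × 111300 × 0.863493 = 334.5 m.
Distance = √(ΔE² + ΔN²) = √(334.5² + (-348.4)²) = 482.9 m.

483 m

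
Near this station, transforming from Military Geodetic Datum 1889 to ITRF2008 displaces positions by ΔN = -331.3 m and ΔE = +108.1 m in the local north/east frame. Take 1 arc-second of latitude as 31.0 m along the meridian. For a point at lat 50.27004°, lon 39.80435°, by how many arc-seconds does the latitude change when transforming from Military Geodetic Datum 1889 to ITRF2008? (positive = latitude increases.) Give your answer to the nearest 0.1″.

1″ of latitude = 31.00 m, so Δφ = -331.3 / 31.00 = -10.687″.

Δφ = -10.7″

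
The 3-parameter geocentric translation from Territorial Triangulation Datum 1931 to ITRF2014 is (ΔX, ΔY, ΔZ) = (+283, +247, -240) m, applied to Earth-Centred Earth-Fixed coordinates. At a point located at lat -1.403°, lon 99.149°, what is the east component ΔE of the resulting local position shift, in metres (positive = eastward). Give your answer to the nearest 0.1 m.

At φ = -1.403°, λ = 99.149°: sin φ = -0.024485, cos φ = 0.999700, sin λ = 0.987278, cos λ = -0.159002.
ΔE = −sin λ·ΔX + cos λ·ΔY = −(0.987278)·(283) + (-0.159002)·(247) = -318.67 m.

ΔE = -318.7 m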